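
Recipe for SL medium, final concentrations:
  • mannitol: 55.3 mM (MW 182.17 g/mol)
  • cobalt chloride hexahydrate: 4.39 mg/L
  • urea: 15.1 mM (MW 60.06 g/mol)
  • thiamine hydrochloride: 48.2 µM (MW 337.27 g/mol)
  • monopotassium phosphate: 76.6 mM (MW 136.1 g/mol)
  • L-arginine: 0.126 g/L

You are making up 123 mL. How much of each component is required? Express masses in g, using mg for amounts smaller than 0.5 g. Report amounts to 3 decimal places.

mannitol 1.239 g; cobalt chloride hexahydrate 0.540 mg; urea 111.549 mg; thiamine hydrochloride 2.000 mg; monopotassium phosphate 1.282 g; L-arginine 15.498 mg

Scale factor relative to 1 L: 0.123.
mannitol: 55.3 mmol/L × 182.17 g/mol × 0.123 L ÷ 1000 = 1.239 g
cobalt chloride hexahydrate: 4.39 mg/L × 0.123 L = 0.540 mg
urea: 15.1 mmol/L × 60.06 mg/mmol × 0.123 L = 111.549 mg
thiamine hydrochloride: 48.2 µmol/L × 337.27 g/mol × 0.123 L ÷ 1000 = 2.000 mg
monopotassium phosphate: 76.6 mmol/L × 136.1 g/mol × 0.123 L ÷ 1000 = 1.282 g
L-arginine: 0.126 g/L × 0.123 L = 0.015498 g = 15.498 mg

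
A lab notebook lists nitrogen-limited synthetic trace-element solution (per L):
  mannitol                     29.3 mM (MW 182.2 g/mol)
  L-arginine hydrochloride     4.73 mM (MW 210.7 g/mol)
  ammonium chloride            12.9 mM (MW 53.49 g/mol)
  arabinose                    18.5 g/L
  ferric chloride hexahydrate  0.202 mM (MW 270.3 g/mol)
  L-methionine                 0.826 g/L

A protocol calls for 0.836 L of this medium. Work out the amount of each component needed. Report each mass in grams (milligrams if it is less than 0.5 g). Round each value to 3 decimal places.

mannitol 4.463 g; L-arginine hydrochloride 0.833 g; ammonium chloride 0.577 g; arabinose 15.466 g; ferric chloride hexahydrate 45.646 mg; L-methionine 0.691 g

Working volume: 0.836 L.
mannitol: 29.3 mmol/L × 182.2 g/mol × 0.836 L ÷ 1000 = 4.463 g
L-arginine hydrochloride: 4.73 mmol/L × 210.7 g/mol × 0.836 L ÷ 1000 = 0.833 g
ammonium chloride: 12.9 mmol/L × 53.49 g/mol × 0.836 L ÷ 1000 = 0.577 g
arabinose: 18.5 g/L × 0.836 L = 15.466 g
ferric chloride hexahydrate: 0.202 mmol/L × 270.3 mg/mmol × 0.836 L = 45.646 mg
L-methionine: 0.826 g/L × 0.836 L = 0.691 g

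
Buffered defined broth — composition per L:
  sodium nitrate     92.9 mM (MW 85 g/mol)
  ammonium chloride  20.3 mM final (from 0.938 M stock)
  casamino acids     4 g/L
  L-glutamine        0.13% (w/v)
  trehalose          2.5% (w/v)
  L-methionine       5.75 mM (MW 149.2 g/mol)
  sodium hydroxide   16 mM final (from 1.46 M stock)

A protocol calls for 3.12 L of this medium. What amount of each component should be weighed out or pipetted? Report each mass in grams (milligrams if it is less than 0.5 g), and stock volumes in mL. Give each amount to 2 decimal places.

sodium nitrate 24.64 g; ammonium chloride 67.52 mL; casamino acids 12.48 g; L-glutamine 4.06 g; trehalose 78.00 g; L-methionine 2.68 g; sodium hydroxide 34.19 mL

Scale factor relative to 1 L: 3.12.
sodium nitrate: 92.9 mmol/L × 85 g/mol × 3.12 L ÷ 1000 = 24.64 g
ammonium chloride: dilute stock: 20.3 mM × 3120 mL ÷ 938 mM = 67.52 mL
casamino acids: 4 g/L × 3.12 L = 12.48 g
L-glutamine: 0.13 g per 100 mL × 3120 mL ÷ 100 = 4.06 g
trehalose: 2.5% w/v = 25 g/L → 25 × 3.12 L = 78.00 g
L-methionine: 5.75 mmol/L × 149.2 g/mol × 3.12 L ÷ 1000 = 2.68 g
sodium hydroxide: dilute stock: 16 mM × 3120 mL ÷ 1460 mM = 34.19 mL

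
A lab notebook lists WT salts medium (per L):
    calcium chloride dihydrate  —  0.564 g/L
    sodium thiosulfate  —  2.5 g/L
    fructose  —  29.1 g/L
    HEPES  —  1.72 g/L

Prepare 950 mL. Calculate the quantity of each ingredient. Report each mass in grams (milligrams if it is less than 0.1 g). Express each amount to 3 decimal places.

calcium chloride dihydrate 0.536 g; sodium thiosulfate 2.375 g; fructose 27.645 g; HEPES 1.634 g

Working volume: 950 mL = 0.95 L.
calcium chloride dihydrate: 0.564 g/L × 0.95 L = 0.536 g
sodium thiosulfate: 2.5 g/L × 0.95 L = 2.375 g
fructose: 29.1 g/L × 0.95 L = 27.645 g
HEPES: 1.72 g/L × 0.95 L = 1.634 g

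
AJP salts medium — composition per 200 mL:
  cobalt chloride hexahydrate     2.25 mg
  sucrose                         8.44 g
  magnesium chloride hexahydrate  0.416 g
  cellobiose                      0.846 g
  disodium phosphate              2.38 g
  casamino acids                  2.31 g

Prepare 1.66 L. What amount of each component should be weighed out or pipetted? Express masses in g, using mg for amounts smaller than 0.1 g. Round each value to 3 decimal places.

Scale factor = 1660 mL / 200 mL = 8.3.
cobalt chloride hexahydrate: 2.25 mg × (1660 mL / 200 mL) = 18.675 mg
sucrose: 8.44 g × (1660 mL / 200 mL) = 70.052 g
magnesium chloride hexahydrate: 0.416 g × (1660 mL / 200 mL) = 3.453 g
cellobiose: 0.846 g × (1660 mL / 200 mL) = 7.022 g
disodium phosphate: 2.38 g × (1660 mL / 200 mL) = 19.754 g
casamino acids: 2.31 g × (1660 mL / 200 mL) = 19.173 g

cobalt chloride hexahydrate 18.675 mg; sucrose 70.052 g; magnesium chloride hexahydrate 3.453 g; cellobiose 7.022 g; disodium phosphate 19.754 g; casamino acids 19.173 g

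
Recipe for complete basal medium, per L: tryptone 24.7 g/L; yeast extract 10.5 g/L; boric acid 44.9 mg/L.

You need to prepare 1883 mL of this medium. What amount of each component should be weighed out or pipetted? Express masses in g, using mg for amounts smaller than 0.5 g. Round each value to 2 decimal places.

tryptone 46.51 g; yeast extract 19.77 g; boric acid 84.55 mg

Target volume = 1883 mL = 1.883 L.
tryptone: 24.7 g/L × 1.883 L = 46.51 g
yeast extract: 10.5 g/L × 1.883 L = 19.77 g
boric acid: 44.9 mg/L × 1.883 L = 84.55 mg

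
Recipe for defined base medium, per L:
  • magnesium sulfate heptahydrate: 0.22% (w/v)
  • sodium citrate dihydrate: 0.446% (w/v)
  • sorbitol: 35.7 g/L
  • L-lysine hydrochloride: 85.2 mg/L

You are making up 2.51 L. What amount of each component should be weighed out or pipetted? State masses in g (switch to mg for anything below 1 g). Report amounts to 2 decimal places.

Working volume: 2.51 L.
magnesium sulfate heptahydrate: 0.22% w/v = 2.2 g/L → 2.2 × 2.51 L = 5.52 g
sodium citrate dihydrate: 0.446% w/v = 4.46 g/L → 4.46 × 2.51 L = 11.19 g
sorbitol: 35.7 g/L × 2.51 L = 89.61 g
L-lysine hydrochloride: 85.2 mg/L × 2.51 L = 213.85 mg

magnesium sulfate heptahydrate 5.52 g; sodium citrate dihydrate 11.19 g; sorbitol 89.61 g; L-lysine hydrochloride 213.85 mg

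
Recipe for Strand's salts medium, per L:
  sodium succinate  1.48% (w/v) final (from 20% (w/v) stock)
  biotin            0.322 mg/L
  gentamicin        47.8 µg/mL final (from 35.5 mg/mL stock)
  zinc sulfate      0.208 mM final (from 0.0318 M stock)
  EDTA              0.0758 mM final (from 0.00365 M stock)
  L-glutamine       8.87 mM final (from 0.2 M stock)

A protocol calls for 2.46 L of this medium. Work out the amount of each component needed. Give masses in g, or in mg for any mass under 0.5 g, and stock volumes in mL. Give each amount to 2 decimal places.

sodium succinate 182.04 mL; biotin 0.79 mg; gentamicin 3.31 mL; zinc sulfate 16.09 mL; EDTA 51.09 mL; L-glutamine 109.10 mL

Working volume: 2.46 L.
sodium succinate: V = C2·V2/C1 = 1.48% ÷ 20% × 2460 mL = 182.04 mL
biotin: 0.322 mg/L × 2.46 L = 0.79 mg
gentamicin: C1V1 = C2V2 → 47.8 µg/mL × 2460 mL ÷ 35500 µg/mL = 3.31 mL
zinc sulfate: V = C2·V2/C1 = 0.208 mM × 2460 mL ÷ 31.8 mM = 16.09 mL
EDTA: C1V1 = C2V2 → 0.0758 mM × 2460 mL ÷ 3.65 mM = 51.09 mL
L-glutamine: V = C2·V2/C1 = 8.87 mM × 2460 mL ÷ 200 mM = 109.10 mL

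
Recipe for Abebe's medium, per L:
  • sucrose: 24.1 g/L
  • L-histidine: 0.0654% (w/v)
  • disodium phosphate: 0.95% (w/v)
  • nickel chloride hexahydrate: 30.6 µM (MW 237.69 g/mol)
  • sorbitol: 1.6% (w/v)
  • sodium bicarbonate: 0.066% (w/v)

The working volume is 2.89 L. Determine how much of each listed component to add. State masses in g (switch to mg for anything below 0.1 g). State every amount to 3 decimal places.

Scale factor relative to 1 L: 2.89.
sucrose: 24.1 g/L × 2.89 L = 69.649 g
L-histidine: 0.0654 g per 100 mL × 2890 mL ÷ 100 = 1.890 g
disodium phosphate: 0.95 g per 100 mL × 2890 mL ÷ 100 = 27.455 g
nickel chloride hexahydrate: 30.6 µmol/L × 237.69 g/mol × 2.89 L ÷ 1000 = 21.020 mg
sorbitol: 1.6% w/v = 16 g/L → 16 × 2.89 L = 46.240 g
sodium bicarbonate: 0.066% w/v = 0.66 g/L → 0.66 × 2.89 L = 1.907 g

sucrose 69.649 g; L-histidine 1.890 g; disodium phosphate 27.455 g; nickel chloride hexahydrate 21.020 mg; sorbitol 46.240 g; sodium bicarbonate 1.907 g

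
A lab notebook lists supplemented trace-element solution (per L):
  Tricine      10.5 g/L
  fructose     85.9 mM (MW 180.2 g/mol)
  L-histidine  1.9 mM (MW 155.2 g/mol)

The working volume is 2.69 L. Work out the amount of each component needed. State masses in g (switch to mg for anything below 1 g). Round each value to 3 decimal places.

Working volume: 2.69 L.
Tricine: 10.5 g/L × 2.69 L = 28.245 g
fructose: 85.9 mmol/L × 180.2 g/mol × 2.69 L ÷ 1000 = 41.639 g
L-histidine: 1.9 mmol/L × 155.2 mg/mmol × 2.69 L = 793.227 mg

Tricine 28.245 g; fructose 41.639 g; L-histidine 793.227 mg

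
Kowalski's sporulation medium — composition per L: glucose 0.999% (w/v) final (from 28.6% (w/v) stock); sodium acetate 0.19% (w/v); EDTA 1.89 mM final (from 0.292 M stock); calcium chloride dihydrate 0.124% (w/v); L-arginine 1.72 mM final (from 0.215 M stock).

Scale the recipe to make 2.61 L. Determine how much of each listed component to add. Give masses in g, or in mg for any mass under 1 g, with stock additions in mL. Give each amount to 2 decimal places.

Scale factor relative to 1 L: 2.61.
glucose: V = C2·V2/C1 = 0.999% ÷ 28.6% × 2610 mL = 91.17 mL
sodium acetate: 0.19 g per 100 mL × 2610 mL ÷ 100 = 4.96 g
EDTA: V = C2·V2/C1 = 1.89 mM × 2610 mL ÷ 292 mM = 16.89 mL
calcium chloride dihydrate: 0.124 g per 100 mL × 2610 mL ÷ 100 = 3.24 g
L-arginine: C1V1 = C2V2 → 1.72 mM × 2610 mL ÷ 215 mM = 20.88 mL

glucose 91.17 mL; sodium acetate 4.96 g; EDTA 16.89 mL; calcium chloride dihydrate 3.24 g; L-arginine 20.88 mL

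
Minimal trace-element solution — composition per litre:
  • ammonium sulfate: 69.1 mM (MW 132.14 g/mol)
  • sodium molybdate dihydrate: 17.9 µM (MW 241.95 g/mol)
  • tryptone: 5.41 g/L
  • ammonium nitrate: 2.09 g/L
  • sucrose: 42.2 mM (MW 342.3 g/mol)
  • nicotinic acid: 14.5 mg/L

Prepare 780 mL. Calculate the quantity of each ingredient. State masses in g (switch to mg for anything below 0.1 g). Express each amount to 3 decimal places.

ammonium sulfate 7.122 g; sodium molybdate dihydrate 3.378 mg; tryptone 4.220 g; ammonium nitrate 1.630 g; sucrose 11.267 g; nicotinic acid 11.310 mg

Working volume: 780 mL = 0.78 L.
ammonium sulfate: 69.1 mmol/L × 132.14 g/mol × 0.78 L ÷ 1000 = 7.122 g
sodium molybdate dihydrate: 17.9 µmol/L × 241.95 g/mol × 0.78 L ÷ 1000 = 3.378 mg
tryptone: 5.41 g/L × 0.78 L = 4.220 g
ammonium nitrate: 2.09 g/L × 0.78 L = 1.630 g
sucrose: 42.2 mmol/L × 342.3 g/mol × 0.78 L ÷ 1000 = 11.267 g
nicotinic acid: 14.5 mg/L × 0.78 L = 11.310 mg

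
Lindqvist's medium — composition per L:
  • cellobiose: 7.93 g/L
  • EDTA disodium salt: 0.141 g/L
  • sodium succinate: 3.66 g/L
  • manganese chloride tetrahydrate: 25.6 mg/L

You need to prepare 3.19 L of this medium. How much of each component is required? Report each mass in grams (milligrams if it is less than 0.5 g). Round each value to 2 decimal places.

cellobiose 25.30 g; EDTA disodium salt 449.79 mg; sodium succinate 11.68 g; manganese chloride tetrahydrate 81.66 mg

Scale factor relative to 1 L: 3.19.
cellobiose: 7.93 g/L × 3.19 L = 25.30 g
EDTA disodium salt: 0.141 g/L × 3.19 L = 0.44979 g = 449.79 mg
sodium succinate: 3.66 g/L × 3.19 L = 11.68 g
manganese chloride tetrahydrate: 25.6 mg/L × 3.19 L = 81.66 mg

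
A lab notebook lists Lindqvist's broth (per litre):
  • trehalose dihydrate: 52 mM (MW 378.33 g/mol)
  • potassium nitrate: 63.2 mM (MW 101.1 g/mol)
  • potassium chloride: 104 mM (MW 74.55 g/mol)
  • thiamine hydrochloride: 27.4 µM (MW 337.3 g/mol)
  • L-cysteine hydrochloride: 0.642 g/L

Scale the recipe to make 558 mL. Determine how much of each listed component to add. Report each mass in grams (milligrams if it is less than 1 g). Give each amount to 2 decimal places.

trehalose dihydrate 10.98 g; potassium nitrate 3.57 g; potassium chloride 4.33 g; thiamine hydrochloride 5.16 mg; L-cysteine hydrochloride 358.24 mg

Working volume: 558 mL = 0.558 L.
trehalose dihydrate: 52 mmol/L × 378.33 g/mol × 0.558 L ÷ 1000 = 10.98 g
potassium nitrate: 63.2 mmol/L × 101.1 g/mol × 0.558 L ÷ 1000 = 3.57 g
potassium chloride: 104 mmol/L × 74.55 g/mol × 0.558 L ÷ 1000 = 4.33 g
thiamine hydrochloride: 27.4 µmol/L × 337.3 g/mol × 0.558 L ÷ 1000 = 5.16 mg
L-cysteine hydrochloride: 0.642 g/L × 0.558 L = 0.358236 g = 358.24 mg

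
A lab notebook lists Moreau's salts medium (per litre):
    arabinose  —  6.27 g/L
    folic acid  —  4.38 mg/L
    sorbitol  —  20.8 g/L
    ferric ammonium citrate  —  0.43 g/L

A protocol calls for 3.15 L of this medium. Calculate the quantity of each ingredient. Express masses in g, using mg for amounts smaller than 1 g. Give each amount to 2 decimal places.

arabinose 19.75 g; folic acid 13.80 mg; sorbitol 65.52 g; ferric ammonium citrate 1.35 g

Scale factor relative to 1 L: 3.15.
arabinose: 6.27 g/L × 3.15 L = 19.75 g
folic acid: 4.38 mg/L × 3.15 L = 13.80 mg
sorbitol: 20.8 g/L × 3.15 L = 65.52 g
ferric ammonium citrate: 0.43 g/L × 3.15 L = 1.35 g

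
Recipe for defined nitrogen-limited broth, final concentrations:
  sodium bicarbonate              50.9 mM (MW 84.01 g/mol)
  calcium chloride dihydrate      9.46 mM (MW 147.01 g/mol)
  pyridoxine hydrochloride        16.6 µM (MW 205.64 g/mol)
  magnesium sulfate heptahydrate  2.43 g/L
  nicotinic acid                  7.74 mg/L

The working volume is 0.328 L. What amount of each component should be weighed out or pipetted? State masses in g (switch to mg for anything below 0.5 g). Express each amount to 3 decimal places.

Scale factor relative to 1 L: 0.328.
sodium bicarbonate: 50.9 mmol/L × 84.01 g/mol × 0.328 L ÷ 1000 = 1.403 g
calcium chloride dihydrate: 9.46 mmol/L × 147.01 mg/mmol × 0.328 L = 456.154 mg
pyridoxine hydrochloride: 16.6 µmol/L × 205.64 g/mol × 0.328 L ÷ 1000 = 1.120 mg
magnesium sulfate heptahydrate: 2.43 g/L × 0.328 L = 0.797 g
nicotinic acid: 7.74 mg/L × 0.328 L = 2.539 mg

sodium bicarbonate 1.403 g; calcium chloride dihydrate 456.154 mg; pyridoxine hydrochloride 1.120 mg; magnesium sulfate heptahydrate 0.797 g; nicotinic acid 2.539 mg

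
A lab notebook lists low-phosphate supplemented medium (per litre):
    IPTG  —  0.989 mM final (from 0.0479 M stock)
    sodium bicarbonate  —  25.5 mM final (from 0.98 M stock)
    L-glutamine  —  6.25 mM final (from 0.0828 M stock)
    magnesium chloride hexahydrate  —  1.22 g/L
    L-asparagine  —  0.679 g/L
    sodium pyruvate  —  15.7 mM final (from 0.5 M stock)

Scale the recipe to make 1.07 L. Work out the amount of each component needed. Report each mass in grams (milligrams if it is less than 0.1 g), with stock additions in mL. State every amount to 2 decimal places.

IPTG 22.09 mL; sodium bicarbonate 27.84 mL; L-glutamine 80.77 mL; magnesium chloride hexahydrate 1.31 g; L-asparagine 0.73 g; sodium pyruvate 33.60 mL

Scale factor relative to 1 L: 1.07.
IPTG: C1V1 = C2V2 → 0.989 mM × 1070 mL ÷ 47.9 mM = 22.09 mL
sodium bicarbonate: C1V1 = C2V2 → 25.5 mM × 1070 mL ÷ 980 mM = 27.84 mL
L-glutamine: dilute stock: 6.25 mM × 1070 mL ÷ 82.8 mM = 80.77 mL
magnesium chloride hexahydrate: 1.22 g/L × 1.07 L = 1.31 g
L-asparagine: 0.679 g/L × 1.07 L = 0.73 g
sodium pyruvate: V = C2·V2/C1 = 15.7 mM × 1070 mL ÷ 500 mM = 33.60 mL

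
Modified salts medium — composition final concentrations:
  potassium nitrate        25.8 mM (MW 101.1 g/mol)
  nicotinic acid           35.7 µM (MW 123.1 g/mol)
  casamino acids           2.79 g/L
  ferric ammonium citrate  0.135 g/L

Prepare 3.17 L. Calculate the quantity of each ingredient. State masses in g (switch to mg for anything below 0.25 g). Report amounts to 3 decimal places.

potassium nitrate 8.269 g; nicotinic acid 13.931 mg; casamino acids 8.844 g; ferric ammonium citrate 0.428 g

Scale factor relative to 1 L: 3.17.
potassium nitrate: 25.8 mmol/L × 101.1 g/mol × 3.17 L ÷ 1000 = 8.269 g
nicotinic acid: 35.7 µmol/L × 123.1 g/mol × 3.17 L ÷ 1000 = 13.931 mg
casamino acids: 2.79 g/L × 3.17 L = 8.844 g
ferric ammonium citrate: 0.135 g/L × 3.17 L = 0.428 g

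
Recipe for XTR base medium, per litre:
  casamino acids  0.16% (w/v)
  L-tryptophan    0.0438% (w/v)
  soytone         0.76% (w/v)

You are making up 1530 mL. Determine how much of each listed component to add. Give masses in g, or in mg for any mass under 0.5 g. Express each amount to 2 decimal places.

casamino acids 2.45 g; L-tryptophan 0.67 g; soytone 11.63 g

Working volume: 1530 mL = 1.53 L.
casamino acids: 0.16 g per 100 mL × 1530 mL ÷ 100 = 2.45 g
L-tryptophan: 0.0438 g per 100 mL × 1530 mL ÷ 100 = 0.67 g
soytone: 0.76 g per 100 mL × 1530 mL ÷ 100 = 11.63 g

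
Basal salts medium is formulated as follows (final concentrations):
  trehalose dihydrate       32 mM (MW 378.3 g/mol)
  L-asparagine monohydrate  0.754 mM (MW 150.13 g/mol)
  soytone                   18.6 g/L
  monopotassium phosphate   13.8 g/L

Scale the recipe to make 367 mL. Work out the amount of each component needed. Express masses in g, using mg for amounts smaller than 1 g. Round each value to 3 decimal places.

Working volume: 367 mL = 0.367 L.
trehalose dihydrate: 32 mmol/L × 378.3 g/mol × 0.367 L ÷ 1000 = 4.443 g
L-asparagine monohydrate: 0.754 mmol/L × 150.13 mg/mmol × 0.367 L = 41.544 mg
soytone: 18.6 g/L × 0.367 L = 6.826 g
monopotassium phosphate: 13.8 g/L × 0.367 L = 5.065 g

trehalose dihydrate 4.443 g; L-asparagine monohydrate 41.544 mg; soytone 6.826 g; monopotassium phosphate 5.065 g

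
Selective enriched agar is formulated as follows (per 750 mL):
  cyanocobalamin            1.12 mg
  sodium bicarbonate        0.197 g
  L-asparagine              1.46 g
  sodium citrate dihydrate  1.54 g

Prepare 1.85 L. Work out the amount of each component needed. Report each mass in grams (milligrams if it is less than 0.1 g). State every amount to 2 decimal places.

Scale factor = 1850 mL / 750 mL = 2.46667.
cyanocobalamin: 1.12 mg × (1850 mL / 750 mL) = 2.76 mg
sodium bicarbonate: 0.197 g × (1850 mL / 750 mL) = 0.49 g
L-asparagine: 1.46 g × (1850 mL / 750 mL) = 3.60 g
sodium citrate dihydrate: 1.54 g × (1850 mL / 750 mL) = 3.80 g

cyanocobalamin 2.76 mg; sodium bicarbonate 0.49 g; L-asparagine 3.60 g; sodium citrate dihydrate 3.80 g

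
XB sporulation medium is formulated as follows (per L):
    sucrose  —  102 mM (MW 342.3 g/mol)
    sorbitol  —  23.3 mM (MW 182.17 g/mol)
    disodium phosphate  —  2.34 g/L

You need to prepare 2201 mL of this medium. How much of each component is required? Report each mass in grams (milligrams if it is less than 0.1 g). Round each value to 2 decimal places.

Working volume: 2201 mL = 2.201 L.
sucrose: 102 mmol/L × 342.3 g/mol × 2.201 L ÷ 1000 = 76.85 g
sorbitol: 23.3 mmol/L × 182.17 g/mol × 2.201 L ÷ 1000 = 9.34 g
disodium phosphate: 2.34 g/L × 2.201 L = 5.15 g

sucrose 76.85 g; sorbitol 9.34 g; disodium phosphate 5.15 g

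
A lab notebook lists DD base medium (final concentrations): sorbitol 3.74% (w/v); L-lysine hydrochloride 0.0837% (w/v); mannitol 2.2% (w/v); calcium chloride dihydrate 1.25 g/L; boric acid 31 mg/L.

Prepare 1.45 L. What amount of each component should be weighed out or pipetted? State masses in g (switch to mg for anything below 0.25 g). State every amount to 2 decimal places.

Scale factor relative to 1 L: 1.45.
sorbitol: 3.74 g per 100 mL × 1450 mL ÷ 100 = 54.23 g
L-lysine hydrochloride: 0.0837% w/v = 0.837 g/L → 0.837 × 1.45 L = 1.21 g
mannitol: 2.2 g per 100 mL × 1450 mL ÷ 100 = 31.90 g
calcium chloride dihydrate: 1.25 g/L × 1.45 L = 1.81 g
boric acid: 31 mg/L × 1.45 L = 44.95 mg

sorbitol 54.23 g; L-lysine hydrochloride 1.21 g; mannitol 31.90 g; calcium chloride dihydrate 1.81 g; boric acid 44.95 mg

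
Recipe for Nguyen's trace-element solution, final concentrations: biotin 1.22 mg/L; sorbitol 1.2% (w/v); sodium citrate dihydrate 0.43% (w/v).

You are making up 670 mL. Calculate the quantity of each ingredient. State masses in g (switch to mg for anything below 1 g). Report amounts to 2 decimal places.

biotin 0.82 mg; sorbitol 8.04 g; sodium citrate dihydrate 2.88 g

Working volume: 670 mL = 0.67 L.
biotin: 1.22 mg/L × 0.67 L = 0.82 mg
sorbitol: 1.2 g per 100 mL × 670 mL ÷ 100 = 8.04 g
sodium citrate dihydrate: 0.43% w/v = 4.3 g/L → 4.3 × 0.67 L = 2.88 g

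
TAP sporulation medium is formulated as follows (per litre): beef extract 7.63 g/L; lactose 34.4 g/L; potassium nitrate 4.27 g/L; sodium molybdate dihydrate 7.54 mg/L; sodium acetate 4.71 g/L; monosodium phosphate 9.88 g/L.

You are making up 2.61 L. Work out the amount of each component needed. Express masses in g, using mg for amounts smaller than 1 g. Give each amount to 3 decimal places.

Working volume: 2.61 L.
beef extract: 7.63 g/L × 2.61 L = 19.914 g
lactose: 34.4 g/L × 2.61 L = 89.784 g
potassium nitrate: 4.27 g/L × 2.61 L = 11.145 g
sodium molybdate dihydrate: 7.54 mg/L × 2.61 L = 19.679 mg
sodium acetate: 4.71 g/L × 2.61 L = 12.293 g
monosodium phosphate: 9.88 g/L × 2.61 L = 25.787 g

beef extract 19.914 g; lactose 89.784 g; potassium nitrate 11.145 g; sodium molybdate dihydrate 19.679 mg; sodium acetate 12.293 g; monosodium phosphate 25.787 g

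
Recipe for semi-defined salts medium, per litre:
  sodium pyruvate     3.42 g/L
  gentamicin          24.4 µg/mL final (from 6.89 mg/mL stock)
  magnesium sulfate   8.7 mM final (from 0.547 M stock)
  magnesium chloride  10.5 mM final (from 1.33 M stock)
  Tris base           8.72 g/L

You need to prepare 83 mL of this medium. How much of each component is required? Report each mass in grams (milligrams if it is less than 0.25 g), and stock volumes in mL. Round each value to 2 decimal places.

sodium pyruvate 0.28 g; gentamicin 0.29 mL; magnesium sulfate 1.32 mL; magnesium chloride 0.66 mL; Tris base 0.72 g

Scale factor relative to 1 L: 0.083.
sodium pyruvate: 3.42 g/L × 0.083 L = 0.28 g
gentamicin: C1V1 = C2V2 → 24.4 µg/mL × 83 mL ÷ 6890 µg/mL = 0.29 mL
magnesium sulfate: C1V1 = C2V2 → 8.7 mM × 83 mL ÷ 547 mM = 1.32 mL
magnesium chloride: dilute stock: 10.5 mM × 83 mL ÷ 1330 mM = 0.66 mL
Tris base: 8.72 g/L × 0.083 L = 0.72 g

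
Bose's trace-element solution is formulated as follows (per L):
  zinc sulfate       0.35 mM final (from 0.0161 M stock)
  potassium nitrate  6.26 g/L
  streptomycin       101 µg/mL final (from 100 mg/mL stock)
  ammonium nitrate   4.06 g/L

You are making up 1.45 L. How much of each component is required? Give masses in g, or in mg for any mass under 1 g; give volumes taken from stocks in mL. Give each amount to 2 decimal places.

Working volume: 1.45 L.
zinc sulfate: dilute stock: 0.35 mM × 1450 mL ÷ 16.1 mM = 31.52 mL
potassium nitrate: 6.26 g/L × 1.45 L = 9.08 g
streptomycin: V = C2·V2/C1 = 101 µg/mL × 1450 mL ÷ 100000 µg/mL = 1.46 mL
ammonium nitrate: 4.06 g/L × 1.45 L = 5.89 g

zinc sulfate 31.52 mL; potassium nitrate 9.08 g; streptomycin 1.46 mL; ammonium nitrate 5.89 g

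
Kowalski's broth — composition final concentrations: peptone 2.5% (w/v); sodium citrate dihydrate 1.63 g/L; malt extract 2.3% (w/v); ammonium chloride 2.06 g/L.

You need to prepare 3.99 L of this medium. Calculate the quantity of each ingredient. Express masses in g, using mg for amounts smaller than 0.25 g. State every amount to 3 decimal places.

Scale factor relative to 1 L: 3.99.
peptone: 2.5% w/v = 25 g/L → 25 × 3.99 L = 99.750 g
sodium citrate dihydrate: 1.63 g/L × 3.99 L = 6.504 g
malt extract: 2.3 g per 100 mL × 3990 mL ÷ 100 = 91.770 g
ammonium chloride: 2.06 g/L × 3.99 L = 8.219 g

peptone 99.750 g; sodium citrate dihydrate 6.504 g; malt extract 91.770 g; ammonium chloride 8.219 g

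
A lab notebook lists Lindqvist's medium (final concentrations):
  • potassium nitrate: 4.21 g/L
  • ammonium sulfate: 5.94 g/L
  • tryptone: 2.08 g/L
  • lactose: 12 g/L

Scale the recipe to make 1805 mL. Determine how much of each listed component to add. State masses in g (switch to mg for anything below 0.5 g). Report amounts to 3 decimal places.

potassium nitrate 7.599 g; ammonium sulfate 10.722 g; tryptone 3.754 g; lactose 21.660 g

Target volume = 1805 mL = 1.805 L.
potassium nitrate: 4.21 g/L × 1.805 L = 7.599 g
ammonium sulfate: 5.94 g/L × 1.805 L = 10.722 g
tryptone: 2.08 g/L × 1.805 L = 3.754 g
lactose: 12 g/L × 1.805 L = 21.660 g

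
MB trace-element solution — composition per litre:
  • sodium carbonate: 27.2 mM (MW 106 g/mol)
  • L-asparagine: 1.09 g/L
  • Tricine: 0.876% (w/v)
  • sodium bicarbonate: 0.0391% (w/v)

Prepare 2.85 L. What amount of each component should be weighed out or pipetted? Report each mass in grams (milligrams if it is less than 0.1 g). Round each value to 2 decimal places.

sodium carbonate 8.22 g; L-asparagine 3.11 g; Tricine 24.97 g; sodium bicarbonate 1.11 g

Scale factor relative to 1 L: 2.85.
sodium carbonate: 27.2 mmol/L × 106 g/mol × 2.85 L ÷ 1000 = 8.22 g
L-asparagine: 1.09 g/L × 2.85 L = 3.11 g
Tricine: 0.876 g per 100 mL × 2850 mL ÷ 100 = 24.97 g
sodium bicarbonate: 0.0391 g per 100 mL × 2850 mL ÷ 100 = 1.11 g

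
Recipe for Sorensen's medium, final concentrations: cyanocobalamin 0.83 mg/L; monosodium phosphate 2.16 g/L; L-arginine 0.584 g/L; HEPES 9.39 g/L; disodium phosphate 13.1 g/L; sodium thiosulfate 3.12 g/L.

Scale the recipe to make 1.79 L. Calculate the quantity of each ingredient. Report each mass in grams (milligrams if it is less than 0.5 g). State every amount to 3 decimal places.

cyanocobalamin 1.486 mg; monosodium phosphate 3.866 g; L-arginine 1.045 g; HEPES 16.808 g; disodium phosphate 23.449 g; sodium thiosulfate 5.585 g

Working volume: 1.79 L.
cyanocobalamin: 0.83 mg/L × 1.79 L = 1.486 mg
monosodium phosphate: 2.16 g/L × 1.79 L = 3.866 g
L-arginine: 0.584 g/L × 1.79 L = 1.045 g
HEPES: 9.39 g/L × 1.79 L = 16.808 g
disodium phosphate: 13.1 g/L × 1.79 L = 23.449 g
sodium thiosulfate: 3.12 g/L × 1.79 L = 5.585 g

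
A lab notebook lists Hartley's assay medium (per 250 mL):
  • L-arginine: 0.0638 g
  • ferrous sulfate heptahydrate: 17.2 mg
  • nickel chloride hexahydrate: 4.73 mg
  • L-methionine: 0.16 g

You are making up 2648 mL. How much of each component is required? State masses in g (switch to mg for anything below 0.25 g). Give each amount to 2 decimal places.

L-arginine 0.68 g; ferrous sulfate heptahydrate 182.18 mg; nickel chloride hexahydrate 50.10 mg; L-methionine 1.69 g

Scale factor = 2648 mL / 250 mL = 10.592.
L-arginine: 0.0638 g × (2648 mL / 250 mL) = 0.68 g
ferrous sulfate heptahydrate: 17.2 mg × (2648 mL / 250 mL) = 182.18 mg
nickel chloride hexahydrate: 4.73 mg × (2648 mL / 250 mL) = 50.10 mg
L-methionine: 0.16 g × (2648 mL / 250 mL) = 1.69 g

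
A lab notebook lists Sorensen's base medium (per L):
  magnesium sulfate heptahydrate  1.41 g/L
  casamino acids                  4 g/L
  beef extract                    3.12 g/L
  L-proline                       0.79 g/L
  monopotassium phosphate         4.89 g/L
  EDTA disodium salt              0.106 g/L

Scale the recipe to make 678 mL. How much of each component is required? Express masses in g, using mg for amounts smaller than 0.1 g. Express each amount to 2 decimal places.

Working volume: 678 mL = 0.678 L.
magnesium sulfate heptahydrate: 1.41 g/L × 0.678 L = 0.96 g
casamino acids: 4 g/L × 0.678 L = 2.71 g
beef extract: 3.12 g/L × 0.678 L = 2.12 g
L-proline: 0.79 g/L × 0.678 L = 0.54 g
monopotassium phosphate: 4.89 g/L × 0.678 L = 3.32 g
EDTA disodium salt: 0.106 g/L × 0.678 L = 0.071868 g = 71.87 mg

magnesium sulfate heptahydrate 0.96 g; casamino acids 2.71 g; beef extract 2.12 g; L-proline 0.54 g; monopotassium phosphate 3.32 g; EDTA disodium salt 71.87 mg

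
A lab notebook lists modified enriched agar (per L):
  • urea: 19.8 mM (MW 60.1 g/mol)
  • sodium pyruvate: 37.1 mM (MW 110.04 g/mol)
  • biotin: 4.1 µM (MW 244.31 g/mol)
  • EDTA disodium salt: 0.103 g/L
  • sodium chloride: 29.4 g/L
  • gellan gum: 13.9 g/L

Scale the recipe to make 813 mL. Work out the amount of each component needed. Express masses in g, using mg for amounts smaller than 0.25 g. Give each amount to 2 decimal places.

urea 0.97 g; sodium pyruvate 3.32 g; biotin 0.81 mg; EDTA disodium salt 83.74 mg; sodium chloride 23.90 g; gellan gum 11.30 g

Scale factor relative to 1 L: 0.813.
urea: 19.8 mmol/L × 60.1 g/mol × 0.813 L ÷ 1000 = 0.97 g
sodium pyruvate: 37.1 mmol/L × 110.04 g/mol × 0.813 L ÷ 1000 = 3.32 g
biotin: 4.1 µmol/L × 244.31 g/mol × 0.813 L ÷ 1000 = 0.81 mg
EDTA disodium salt: 0.103 g/L × 0.813 L = 0.083739 g = 83.74 mg
sodium chloride: 29.4 g/L × 0.813 L = 23.90 g
gellan gum: 13.9 g/L × 0.813 L = 11.30 g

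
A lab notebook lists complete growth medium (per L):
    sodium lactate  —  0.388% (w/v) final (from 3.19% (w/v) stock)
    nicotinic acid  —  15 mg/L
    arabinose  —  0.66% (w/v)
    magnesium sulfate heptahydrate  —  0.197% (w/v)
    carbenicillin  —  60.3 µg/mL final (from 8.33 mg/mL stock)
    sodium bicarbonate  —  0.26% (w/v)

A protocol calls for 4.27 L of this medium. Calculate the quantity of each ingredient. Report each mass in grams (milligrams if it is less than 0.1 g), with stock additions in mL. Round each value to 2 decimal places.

Scale factor relative to 1 L: 4.27.
sodium lactate: dilute stock: 0.388% ÷ 3.19% × 4270 mL = 519.36 mL
nicotinic acid: 15 mg/L × 4.27 L = 64.05 mg
arabinose: 0.66 g per 100 mL × 4270 mL ÷ 100 = 28.18 g
magnesium sulfate heptahydrate: 0.197% w/v = 1.97 g/L → 1.97 × 4.27 L = 8.41 g
carbenicillin: V = C2·V2/C1 = 60.3 µg/mL × 4270 mL ÷ 8330 µg/mL = 30.91 mL
sodium bicarbonate: 0.26 g per 100 mL × 4270 mL ÷ 100 = 11.10 g

sodium lactate 519.36 mL; nicotinic acid 64.05 mg; arabinose 28.18 g; magnesium sulfate heptahydrate 8.41 g; carbenicillin 30.91 mL; sodium bicarbonate 11.10 g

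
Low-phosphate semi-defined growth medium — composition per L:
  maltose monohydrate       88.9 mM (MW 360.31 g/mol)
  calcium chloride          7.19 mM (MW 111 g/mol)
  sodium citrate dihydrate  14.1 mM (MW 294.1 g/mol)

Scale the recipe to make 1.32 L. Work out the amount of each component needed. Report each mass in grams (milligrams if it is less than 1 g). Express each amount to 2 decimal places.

maltose monohydrate 42.28 g; calcium chloride 1.05 g; sodium citrate dihydrate 5.47 g

Scale factor relative to 1 L: 1.32.
maltose monohydrate: 88.9 mmol/L × 360.31 g/mol × 1.32 L ÷ 1000 = 42.28 g
calcium chloride: 7.19 mmol/L × 111 g/mol × 1.32 L ÷ 1000 = 1.05 g
sodium citrate dihydrate: 14.1 mmol/L × 294.1 g/mol × 1.32 L ÷ 1000 = 5.47 g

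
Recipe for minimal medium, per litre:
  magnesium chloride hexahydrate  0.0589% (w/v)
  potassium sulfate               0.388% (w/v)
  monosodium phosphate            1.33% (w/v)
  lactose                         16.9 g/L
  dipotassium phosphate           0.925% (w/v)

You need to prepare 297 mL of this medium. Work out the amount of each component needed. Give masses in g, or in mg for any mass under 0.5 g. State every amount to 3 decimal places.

Working volume: 297 mL = 0.297 L.
magnesium chloride hexahydrate: 0.0589 g per 100 mL × 297 mL ÷ 100 = 0.174933 g = 174.933 mg
potassium sulfate: 0.388% w/v = 3.88 g/L → 3.88 × 0.297 L = 1.152 g
monosodium phosphate: 1.33 g per 100 mL × 297 mL ÷ 100 = 3.950 g
lactose: 16.9 g/L × 0.297 L = 5.019 g
dipotassium phosphate: 0.925 g per 100 mL × 297 mL ÷ 100 = 2.747 g

magnesium chloride hexahydrate 174.933 mg; potassium sulfate 1.152 g; monosodium phosphate 3.950 g; lactose 5.019 g; dipotassium phosphate 2.747 g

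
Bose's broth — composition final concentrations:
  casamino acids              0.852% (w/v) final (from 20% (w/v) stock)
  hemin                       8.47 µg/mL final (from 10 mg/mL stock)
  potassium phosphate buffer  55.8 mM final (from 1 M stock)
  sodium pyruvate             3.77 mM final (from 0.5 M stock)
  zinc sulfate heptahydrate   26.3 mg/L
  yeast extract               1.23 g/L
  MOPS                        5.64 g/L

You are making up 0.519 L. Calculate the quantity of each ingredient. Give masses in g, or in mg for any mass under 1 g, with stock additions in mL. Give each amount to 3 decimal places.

Scale factor relative to 1 L: 0.519.
casamino acids: dilute stock: 0.852% ÷ 20% × 519 mL = 22.109 mL
hemin: C1V1 = C2V2 → 8.47 µg/mL × 519 mL ÷ 10000 µg/mL = 0.440 mL
potassium phosphate buffer: V = C2·V2/C1 = 55.8 mM × 519 mL ÷ 1000 mM = 28.960 mL
sodium pyruvate: C1V1 = C2V2 → 3.77 mM × 519 mL ÷ 500 mM = 3.913 mL
zinc sulfate heptahydrate: 26.3 mg/L × 0.519 L = 13.650 mg
yeast extract: 1.23 g/L × 0.519 L = 0.63837 g = 638.370 mg
MOPS: 5.64 g/L × 0.519 L = 2.927 g

casamino acids 22.109 mL; hemin 0.440 mL; potassium phosphate buffer 28.960 mL; sodium pyruvate 3.913 mL; zinc sulfate heptahydrate 13.650 mg; yeast extract 638.370 mg; MOPS 2.927 g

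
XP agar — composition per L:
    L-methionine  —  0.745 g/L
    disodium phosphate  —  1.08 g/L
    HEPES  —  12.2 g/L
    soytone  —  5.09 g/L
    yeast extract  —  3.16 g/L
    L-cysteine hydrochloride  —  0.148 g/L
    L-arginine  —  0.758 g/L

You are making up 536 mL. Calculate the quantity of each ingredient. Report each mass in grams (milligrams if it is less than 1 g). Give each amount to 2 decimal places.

L-methionine 399.32 mg; disodium phosphate 578.88 mg; HEPES 6.54 g; soytone 2.73 g; yeast extract 1.69 g; L-cysteine hydrochloride 79.33 mg; L-arginine 406.29 mg

Target volume = 536 mL = 0.536 L.
L-methionine: 0.745 g/L × 0.536 L = 0.39932 g = 399.32 mg
disodium phosphate: 1.08 g/L × 0.536 L = 0.57888 g = 578.88 mg
HEPES: 12.2 g/L × 0.536 L = 6.54 g
soytone: 5.09 g/L × 0.536 L = 2.73 g
yeast extract: 3.16 g/L × 0.536 L = 1.69 g
L-cysteine hydrochloride: 0.148 g/L × 0.536 L = 0.079328 g = 79.33 mg
L-arginine: 0.758 g/L × 0.536 L = 0.406288 g = 406.29 mg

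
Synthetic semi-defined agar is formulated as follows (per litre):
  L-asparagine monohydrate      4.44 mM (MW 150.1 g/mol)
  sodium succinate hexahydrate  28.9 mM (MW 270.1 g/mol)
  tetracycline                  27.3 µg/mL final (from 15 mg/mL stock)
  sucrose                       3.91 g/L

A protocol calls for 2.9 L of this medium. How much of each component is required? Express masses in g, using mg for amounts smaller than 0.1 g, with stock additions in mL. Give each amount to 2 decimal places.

L-asparagine monohydrate 1.93 g; sodium succinate hexahydrate 22.64 g; tetracycline 5.28 mL; sucrose 11.34 g

Scale factor relative to 1 L: 2.9.
L-asparagine monohydrate: 4.44 mmol/L × 150.1 g/mol × 2.9 L ÷ 1000 = 1.93 g
sodium succinate hexahydrate: 28.9 mmol/L × 270.1 g/mol × 2.9 L ÷ 1000 = 22.64 g
tetracycline: dilute stock: 27.3 µg/mL × 2900 mL ÷ 15000 µg/mL = 5.28 mL
sucrose: 3.91 g/L × 2.9 L = 11.34 g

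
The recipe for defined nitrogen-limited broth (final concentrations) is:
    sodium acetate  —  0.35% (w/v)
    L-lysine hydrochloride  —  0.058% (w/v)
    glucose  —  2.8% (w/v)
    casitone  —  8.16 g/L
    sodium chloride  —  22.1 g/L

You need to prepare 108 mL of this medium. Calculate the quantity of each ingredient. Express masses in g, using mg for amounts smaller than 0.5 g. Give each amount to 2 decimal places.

sodium acetate 378.00 mg; L-lysine hydrochloride 62.64 mg; glucose 3.02 g; casitone 0.88 g; sodium chloride 2.39 g

Working volume: 108 mL = 0.108 L.
sodium acetate: 0.35% w/v = 3.5 g/L → 3.5 × 0.108 L = 0.378 g = 378.00 mg
L-lysine hydrochloride: 0.058% w/v = 0.58 g/L → 0.58 × 0.108 L = 0.06264 g = 62.64 mg
glucose: 2.8 g per 100 mL × 108 mL ÷ 100 = 3.02 g
casitone: 8.16 g/L × 0.108 L = 0.88 g
sodium chloride: 22.1 g/L × 0.108 L = 2.39 g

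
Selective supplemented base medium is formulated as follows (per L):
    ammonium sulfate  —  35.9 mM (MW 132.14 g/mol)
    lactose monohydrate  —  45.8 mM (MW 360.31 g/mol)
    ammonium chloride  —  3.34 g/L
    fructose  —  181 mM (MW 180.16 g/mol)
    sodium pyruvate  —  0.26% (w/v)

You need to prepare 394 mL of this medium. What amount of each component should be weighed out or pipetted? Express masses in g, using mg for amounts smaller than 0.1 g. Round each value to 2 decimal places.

ammonium sulfate 1.87 g; lactose monohydrate 6.50 g; ammonium chloride 1.32 g; fructose 12.85 g; sodium pyruvate 1.02 g

Working volume: 394 mL = 0.394 L.
ammonium sulfate: 35.9 mmol/L × 132.14 g/mol × 0.394 L ÷ 1000 = 1.87 g
lactose monohydrate: 45.8 mmol/L × 360.31 g/mol × 0.394 L ÷ 1000 = 6.50 g
ammonium chloride: 3.34 g/L × 0.394 L = 1.32 g
fructose: 181 mmol/L × 180.16 g/mol × 0.394 L ÷ 1000 = 12.85 g
sodium pyruvate: 0.26 g per 100 mL × 394 mL ÷ 100 = 1.02 g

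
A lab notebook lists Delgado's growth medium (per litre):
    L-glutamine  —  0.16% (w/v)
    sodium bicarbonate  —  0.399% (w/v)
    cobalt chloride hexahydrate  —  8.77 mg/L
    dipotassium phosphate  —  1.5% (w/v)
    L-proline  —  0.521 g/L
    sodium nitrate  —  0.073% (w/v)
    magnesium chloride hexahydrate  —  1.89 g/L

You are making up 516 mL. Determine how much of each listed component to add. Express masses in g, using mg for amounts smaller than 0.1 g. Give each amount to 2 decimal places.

L-glutamine 0.83 g; sodium bicarbonate 2.06 g; cobalt chloride hexahydrate 4.53 mg; dipotassium phosphate 7.74 g; L-proline 0.27 g; sodium nitrate 0.38 g; magnesium chloride hexahydrate 0.98 g

Scale factor relative to 1 L: 0.516.
L-glutamine: 0.16% w/v = 1.6 g/L → 1.6 × 0.516 L = 0.83 g
sodium bicarbonate: 0.399 g per 100 mL × 516 mL ÷ 100 = 2.06 g
cobalt chloride hexahydrate: 8.77 mg/L × 0.516 L = 4.53 mg
dipotassium phosphate: 1.5 g per 100 mL × 516 mL ÷ 100 = 7.74 g
L-proline: 0.521 g/L × 0.516 L = 0.27 g
sodium nitrate: 0.073 g per 100 mL × 516 mL ÷ 100 = 0.38 g
magnesium chloride hexahydrate: 1.89 g/L × 0.516 L = 0.98 g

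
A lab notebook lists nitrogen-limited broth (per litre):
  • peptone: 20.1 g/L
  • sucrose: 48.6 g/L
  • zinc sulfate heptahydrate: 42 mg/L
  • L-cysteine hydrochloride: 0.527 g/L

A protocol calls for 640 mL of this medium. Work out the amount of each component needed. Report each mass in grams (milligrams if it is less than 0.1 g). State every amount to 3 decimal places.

peptone 12.864 g; sucrose 31.104 g; zinc sulfate heptahydrate 26.880 mg; L-cysteine hydrochloride 0.337 g

Working volume: 640 mL = 0.64 L.
peptone: 20.1 g/L × 0.64 L = 12.864 g
sucrose: 48.6 g/L × 0.64 L = 31.104 g
zinc sulfate heptahydrate: 42 mg/L × 0.64 L = 26.880 mg
L-cysteine hydrochloride: 0.527 g/L × 0.64 L = 0.337 g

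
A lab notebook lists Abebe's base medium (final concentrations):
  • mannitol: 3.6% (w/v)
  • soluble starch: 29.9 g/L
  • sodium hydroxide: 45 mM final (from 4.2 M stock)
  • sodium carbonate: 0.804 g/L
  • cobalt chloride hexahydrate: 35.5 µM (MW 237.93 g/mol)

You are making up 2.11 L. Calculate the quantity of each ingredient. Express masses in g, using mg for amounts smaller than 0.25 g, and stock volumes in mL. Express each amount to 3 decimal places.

mannitol 75.960 g; soluble starch 63.089 g; sodium hydroxide 22.607 mL; sodium carbonate 1.696 g; cobalt chloride hexahydrate 17.822 mg

Scale factor relative to 1 L: 2.11.
mannitol: 3.6 g per 100 mL × 2110 mL ÷ 100 = 75.960 g
soluble starch: 29.9 g/L × 2.11 L = 63.089 g
sodium hydroxide: V = C2·V2/C1 = 45 mM × 2110 mL ÷ 4200 mM = 22.607 mL
sodium carbonate: 0.804 g/L × 2.11 L = 1.696 g
cobalt chloride hexahydrate: 35.5 µmol/L × 237.93 g/mol × 2.11 L ÷ 1000 = 17.822 mg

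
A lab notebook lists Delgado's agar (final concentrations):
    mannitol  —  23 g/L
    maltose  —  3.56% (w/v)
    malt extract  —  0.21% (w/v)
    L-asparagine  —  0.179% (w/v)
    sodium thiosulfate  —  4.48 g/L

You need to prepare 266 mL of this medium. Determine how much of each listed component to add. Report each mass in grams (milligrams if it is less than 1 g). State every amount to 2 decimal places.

Scale factor relative to 1 L: 0.266.
mannitol: 23 g/L × 0.266 L = 6.12 g
maltose: 3.56% w/v = 35.6 g/L → 35.6 × 0.266 L = 9.47 g
malt extract: 0.21 g per 100 mL × 266 mL ÷ 100 = 0.5586 g = 558.60 mg
L-asparagine: 0.179 g per 100 mL × 266 mL ÷ 100 = 0.47614 g = 476.14 mg
sodium thiosulfate: 4.48 g/L × 0.266 L = 1.19 g

mannitol 6.12 g; maltose 9.47 g; malt extract 558.60 mg; L-asparagine 476.14 mg; sodium thiosulfate 1.19 g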